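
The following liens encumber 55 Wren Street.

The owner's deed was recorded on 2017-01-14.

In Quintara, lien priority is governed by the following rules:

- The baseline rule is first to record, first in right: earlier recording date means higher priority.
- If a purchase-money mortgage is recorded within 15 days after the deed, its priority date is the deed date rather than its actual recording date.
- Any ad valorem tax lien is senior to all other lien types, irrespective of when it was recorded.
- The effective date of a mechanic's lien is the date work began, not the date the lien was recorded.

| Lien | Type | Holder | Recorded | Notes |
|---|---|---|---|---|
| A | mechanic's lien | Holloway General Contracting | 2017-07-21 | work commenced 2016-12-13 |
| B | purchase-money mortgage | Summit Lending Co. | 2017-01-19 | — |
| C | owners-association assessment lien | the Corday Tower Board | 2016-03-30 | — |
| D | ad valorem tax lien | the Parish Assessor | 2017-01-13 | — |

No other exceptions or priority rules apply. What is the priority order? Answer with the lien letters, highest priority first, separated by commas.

First, effective dates: A's effective date is 2016-12-13, when work began; B was recorded within the 15-day window, so its effective date is the deed date 2017-01-14.
D is an ad valorem tax lien and takes priority over every other lien.
Ordering the rest by effective date: C (2016-03-30), A (2016-12-13), B (2017-01-14).

D, C, A, B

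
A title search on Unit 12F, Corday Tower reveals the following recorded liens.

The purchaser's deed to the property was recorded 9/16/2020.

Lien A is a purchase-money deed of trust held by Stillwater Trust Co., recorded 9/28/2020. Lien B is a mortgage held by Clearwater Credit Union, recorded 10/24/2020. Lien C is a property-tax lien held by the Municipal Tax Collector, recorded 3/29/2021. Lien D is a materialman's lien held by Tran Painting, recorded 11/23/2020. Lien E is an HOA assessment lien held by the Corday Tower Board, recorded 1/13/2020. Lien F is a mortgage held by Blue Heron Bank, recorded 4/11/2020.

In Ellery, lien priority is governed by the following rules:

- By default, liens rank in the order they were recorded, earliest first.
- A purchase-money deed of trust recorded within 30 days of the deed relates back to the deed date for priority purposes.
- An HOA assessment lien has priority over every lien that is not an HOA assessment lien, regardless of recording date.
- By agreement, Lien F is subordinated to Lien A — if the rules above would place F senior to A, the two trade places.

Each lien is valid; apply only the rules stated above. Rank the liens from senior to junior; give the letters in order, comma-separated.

E, A, F, B, D, C

First, effective dates: A's effective date is the deed date, 9/16/2020.
E, as an HOA assessment lien, has superpriority and ranks first.
The other liens, earliest effective date first: F (4/11/2020), A (9/16/2020), B (10/24/2020), D (11/23/2020), C (3/29/2021).
F would otherwise be senior to A, so under the subordination agreement F and A exchange positions.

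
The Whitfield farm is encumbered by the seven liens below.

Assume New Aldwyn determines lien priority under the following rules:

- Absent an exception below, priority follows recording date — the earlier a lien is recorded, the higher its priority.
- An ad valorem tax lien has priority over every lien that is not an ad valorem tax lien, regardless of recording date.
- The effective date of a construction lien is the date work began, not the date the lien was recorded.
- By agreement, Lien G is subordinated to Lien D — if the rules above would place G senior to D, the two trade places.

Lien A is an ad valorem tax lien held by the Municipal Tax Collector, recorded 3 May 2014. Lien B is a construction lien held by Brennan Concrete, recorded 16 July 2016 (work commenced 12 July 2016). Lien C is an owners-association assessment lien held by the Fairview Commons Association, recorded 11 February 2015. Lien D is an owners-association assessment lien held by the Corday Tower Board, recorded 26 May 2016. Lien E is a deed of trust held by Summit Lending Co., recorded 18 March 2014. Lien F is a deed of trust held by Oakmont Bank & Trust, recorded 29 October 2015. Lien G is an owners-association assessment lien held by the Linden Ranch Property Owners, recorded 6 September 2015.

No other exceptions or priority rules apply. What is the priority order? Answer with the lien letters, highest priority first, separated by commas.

A, E, C, D, F, G, B

Adjusting effective dates: B's effective date is 12 July 2016, when work began.
A is an ad valorem tax lien and takes priority over every other lien.
The other liens, earliest effective date first: E (18 March 2014), C (11 February 2015), G (6 September 2015), F (29 October 2015), D (26 May 2016), B (12 July 2016).
G is senior to D before the subordination, so the two trade places.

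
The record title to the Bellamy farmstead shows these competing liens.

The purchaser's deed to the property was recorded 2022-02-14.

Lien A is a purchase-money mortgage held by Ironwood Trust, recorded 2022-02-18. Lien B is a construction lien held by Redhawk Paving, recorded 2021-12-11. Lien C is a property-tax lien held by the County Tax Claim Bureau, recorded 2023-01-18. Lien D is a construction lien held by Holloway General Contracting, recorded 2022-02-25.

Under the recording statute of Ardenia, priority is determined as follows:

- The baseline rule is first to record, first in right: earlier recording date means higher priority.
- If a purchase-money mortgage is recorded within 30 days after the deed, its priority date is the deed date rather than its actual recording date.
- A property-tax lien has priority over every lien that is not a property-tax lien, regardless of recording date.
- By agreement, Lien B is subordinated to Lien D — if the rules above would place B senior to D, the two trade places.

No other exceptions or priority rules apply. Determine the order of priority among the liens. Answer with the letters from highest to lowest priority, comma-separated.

Effective dates: A relates back to the deed date 2022-02-14.
C is a property-tax lien and takes priority over every other lien.
Ordering the rest by effective date: B (2021-12-11), A (2022-02-14), D (2022-02-25).
The subordination applies — B was senior to D — so B and D swap.

C, D, A, B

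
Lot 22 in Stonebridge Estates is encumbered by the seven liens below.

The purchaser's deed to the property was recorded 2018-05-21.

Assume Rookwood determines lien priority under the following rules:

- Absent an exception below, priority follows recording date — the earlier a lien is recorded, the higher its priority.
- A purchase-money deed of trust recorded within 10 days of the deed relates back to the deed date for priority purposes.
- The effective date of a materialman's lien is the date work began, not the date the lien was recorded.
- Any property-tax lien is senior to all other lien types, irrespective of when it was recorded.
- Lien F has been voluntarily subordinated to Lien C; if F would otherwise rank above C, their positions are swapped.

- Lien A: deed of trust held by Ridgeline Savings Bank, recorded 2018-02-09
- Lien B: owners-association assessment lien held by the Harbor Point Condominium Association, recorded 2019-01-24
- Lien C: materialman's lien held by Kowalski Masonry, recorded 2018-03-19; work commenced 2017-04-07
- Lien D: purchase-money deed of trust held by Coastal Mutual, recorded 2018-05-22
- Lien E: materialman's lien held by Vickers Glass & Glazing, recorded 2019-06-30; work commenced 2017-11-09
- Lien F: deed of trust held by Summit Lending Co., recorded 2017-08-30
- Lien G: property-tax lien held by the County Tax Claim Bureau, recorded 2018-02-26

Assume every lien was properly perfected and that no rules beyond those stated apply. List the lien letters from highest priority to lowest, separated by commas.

G, C, F, E, A, D, B

Adjusting effective dates: C's effective date is 2017-04-07, when work began; D's effective date is the deed date, 2018-05-21; E is treated as recorded 2017-11-09, the work-commencement date.
G is a property-tax lien and takes priority over every other lien.
Remaining liens by effective date: C (2017-04-07), F (2017-08-30), E (2017-11-09), A (2018-02-09), D (2018-05-21), B (2019-01-24).
F already ranks below C; the subordination has no effect.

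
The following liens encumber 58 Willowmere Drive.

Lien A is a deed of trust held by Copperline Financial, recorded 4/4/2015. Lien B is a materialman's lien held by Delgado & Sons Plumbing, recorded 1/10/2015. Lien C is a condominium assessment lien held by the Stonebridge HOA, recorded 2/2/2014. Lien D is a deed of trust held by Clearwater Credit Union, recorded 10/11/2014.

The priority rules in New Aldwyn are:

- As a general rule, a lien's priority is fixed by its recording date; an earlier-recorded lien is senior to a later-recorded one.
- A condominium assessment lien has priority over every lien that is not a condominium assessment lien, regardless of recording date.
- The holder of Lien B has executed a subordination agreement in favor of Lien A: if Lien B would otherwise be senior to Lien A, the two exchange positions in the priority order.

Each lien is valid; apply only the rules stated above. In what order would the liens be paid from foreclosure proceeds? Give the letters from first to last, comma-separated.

C, D, A, B

C, as a condominium assessment lien, has superpriority and ranks first.
Among the remaining liens, by effective date: D (10/11/2014), B (1/10/2015), A (4/4/2015).
B is senior to A before the subordination, so the two trade places.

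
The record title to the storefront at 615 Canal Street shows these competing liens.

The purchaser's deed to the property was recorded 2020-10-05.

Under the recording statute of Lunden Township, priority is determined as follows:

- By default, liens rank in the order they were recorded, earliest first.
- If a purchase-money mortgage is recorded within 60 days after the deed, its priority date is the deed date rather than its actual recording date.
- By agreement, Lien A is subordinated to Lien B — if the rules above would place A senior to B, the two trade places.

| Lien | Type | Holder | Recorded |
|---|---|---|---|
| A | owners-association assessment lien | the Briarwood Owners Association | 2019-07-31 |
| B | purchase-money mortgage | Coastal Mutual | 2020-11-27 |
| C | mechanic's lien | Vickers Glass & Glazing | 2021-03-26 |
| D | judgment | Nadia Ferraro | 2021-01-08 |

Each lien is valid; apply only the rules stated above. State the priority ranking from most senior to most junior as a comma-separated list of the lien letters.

B, A, D, C

First, effective dates: B was recorded within the 60-day window, so its effective date is the deed date 2020-10-05.
Ordering by effective date: A (2019-07-31), B (2020-10-05), D (2021-01-08), C (2021-03-26).
A would otherwise be senior to B, so under the subordination agreement A and B exchange positions.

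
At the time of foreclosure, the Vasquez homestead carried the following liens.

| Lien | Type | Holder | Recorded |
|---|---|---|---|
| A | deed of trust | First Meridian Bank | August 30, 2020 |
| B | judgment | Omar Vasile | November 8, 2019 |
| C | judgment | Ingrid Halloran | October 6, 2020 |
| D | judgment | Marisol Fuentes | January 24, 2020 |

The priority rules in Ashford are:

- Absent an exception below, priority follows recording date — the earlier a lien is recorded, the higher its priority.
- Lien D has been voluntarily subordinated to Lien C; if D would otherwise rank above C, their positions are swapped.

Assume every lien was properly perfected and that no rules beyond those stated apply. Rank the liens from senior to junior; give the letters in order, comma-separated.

Sorted by effective date: B (November 8, 2019), D (January 24, 2020), A (August 30, 2020), C (October 6, 2020).
Because D would otherwise rank above C, the subordination swaps them.

B, C, A, D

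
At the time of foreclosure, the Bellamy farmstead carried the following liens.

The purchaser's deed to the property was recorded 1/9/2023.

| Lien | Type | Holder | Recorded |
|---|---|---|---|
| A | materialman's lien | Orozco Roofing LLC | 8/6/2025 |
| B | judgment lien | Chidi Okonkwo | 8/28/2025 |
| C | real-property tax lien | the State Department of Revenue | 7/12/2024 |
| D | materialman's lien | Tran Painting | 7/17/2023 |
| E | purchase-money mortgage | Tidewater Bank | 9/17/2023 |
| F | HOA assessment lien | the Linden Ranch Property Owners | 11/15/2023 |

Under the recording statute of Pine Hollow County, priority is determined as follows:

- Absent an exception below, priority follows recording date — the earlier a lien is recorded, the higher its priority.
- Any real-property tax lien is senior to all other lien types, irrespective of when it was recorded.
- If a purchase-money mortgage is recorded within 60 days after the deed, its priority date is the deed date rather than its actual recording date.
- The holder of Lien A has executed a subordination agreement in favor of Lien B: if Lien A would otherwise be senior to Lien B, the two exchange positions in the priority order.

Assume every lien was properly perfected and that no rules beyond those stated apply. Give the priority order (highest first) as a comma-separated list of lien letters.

C, D, E, F, B, A

Effective dates: E missed the 60-day window (251 days after the deed), so its recording date stands.
C is a real-property tax lien, so it outranks all other liens regardless of date.
Among the remaining liens, by effective date: D (7/17/2023), E (9/17/2023), F (11/15/2023), A (8/6/2025), B (8/28/2025).
A is senior to B before the subordination, so the two trade places.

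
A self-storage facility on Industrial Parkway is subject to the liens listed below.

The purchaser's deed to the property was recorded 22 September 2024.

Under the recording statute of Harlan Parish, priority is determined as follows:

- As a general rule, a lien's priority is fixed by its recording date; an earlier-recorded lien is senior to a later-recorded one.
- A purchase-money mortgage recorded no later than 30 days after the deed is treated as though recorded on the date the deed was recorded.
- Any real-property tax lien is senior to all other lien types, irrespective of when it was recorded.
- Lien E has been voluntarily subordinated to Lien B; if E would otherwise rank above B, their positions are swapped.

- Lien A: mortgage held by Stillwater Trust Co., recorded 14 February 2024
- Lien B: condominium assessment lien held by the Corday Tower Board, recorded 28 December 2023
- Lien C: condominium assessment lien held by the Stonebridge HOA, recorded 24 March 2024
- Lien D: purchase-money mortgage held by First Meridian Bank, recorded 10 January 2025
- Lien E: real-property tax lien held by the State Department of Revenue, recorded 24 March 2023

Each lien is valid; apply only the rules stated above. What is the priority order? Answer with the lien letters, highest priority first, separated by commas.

Effective dates: D was recorded 110 days after the deed — beyond 30 days — so no relation-back applies.
E is a real-property tax lien and takes priority over every other lien.
Among the remaining liens, by effective date: B (28 December 2023), A (14 February 2024), C (24 March 2024), D (10 January 2025).
E is senior to B before the subordination, so the two trade places.

B, E, A, C, D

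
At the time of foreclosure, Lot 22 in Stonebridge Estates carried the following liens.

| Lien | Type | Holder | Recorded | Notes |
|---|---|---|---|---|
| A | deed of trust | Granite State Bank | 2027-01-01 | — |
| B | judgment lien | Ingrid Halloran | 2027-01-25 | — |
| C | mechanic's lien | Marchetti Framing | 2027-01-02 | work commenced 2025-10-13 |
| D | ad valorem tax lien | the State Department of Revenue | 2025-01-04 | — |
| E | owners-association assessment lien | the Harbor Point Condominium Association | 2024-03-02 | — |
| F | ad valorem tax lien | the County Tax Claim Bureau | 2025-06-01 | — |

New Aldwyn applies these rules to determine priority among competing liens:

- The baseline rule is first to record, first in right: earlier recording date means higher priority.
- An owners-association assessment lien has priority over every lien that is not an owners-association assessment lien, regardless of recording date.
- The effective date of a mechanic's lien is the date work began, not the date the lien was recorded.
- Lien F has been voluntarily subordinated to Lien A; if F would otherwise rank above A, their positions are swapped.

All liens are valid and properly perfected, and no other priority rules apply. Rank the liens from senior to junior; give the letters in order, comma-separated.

E, D, A, C, F, B

Effective dates after the stated exceptions: C's effective date is 2025-10-13, when work began.
As an owners-association assessment lien, E is senior to every other lien.
Ordering the rest by effective date: D (2025-01-04), F (2025-06-01), C (2025-10-13), A (2027-01-01), B (2027-01-25).
The subordination applies — F was senior to A — so F and A swap.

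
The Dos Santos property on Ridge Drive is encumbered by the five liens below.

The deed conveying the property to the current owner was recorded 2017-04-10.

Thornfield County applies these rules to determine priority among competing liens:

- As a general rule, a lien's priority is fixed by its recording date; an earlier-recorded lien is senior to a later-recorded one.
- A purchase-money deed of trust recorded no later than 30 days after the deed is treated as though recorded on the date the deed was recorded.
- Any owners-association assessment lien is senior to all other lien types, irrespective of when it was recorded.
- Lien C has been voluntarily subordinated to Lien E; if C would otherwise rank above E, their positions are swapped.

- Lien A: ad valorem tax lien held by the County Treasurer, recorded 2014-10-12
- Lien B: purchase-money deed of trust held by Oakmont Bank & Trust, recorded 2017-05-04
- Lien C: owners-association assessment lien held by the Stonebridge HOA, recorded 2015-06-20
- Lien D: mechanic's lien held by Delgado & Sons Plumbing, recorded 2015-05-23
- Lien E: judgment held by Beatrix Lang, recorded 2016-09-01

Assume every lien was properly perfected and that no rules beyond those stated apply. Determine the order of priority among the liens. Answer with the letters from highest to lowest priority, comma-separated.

E, A, D, C, B

First, effective dates: B's effective date is the deed date, 2017-04-10.
C is an owners-association assessment lien, so it outranks all other liens regardless of date.
Among the remaining liens, by effective date: A (2014-10-12), D (2015-05-23), E (2016-09-01), B (2017-04-10).
The subordination applies — C was senior to E — so C and E swap.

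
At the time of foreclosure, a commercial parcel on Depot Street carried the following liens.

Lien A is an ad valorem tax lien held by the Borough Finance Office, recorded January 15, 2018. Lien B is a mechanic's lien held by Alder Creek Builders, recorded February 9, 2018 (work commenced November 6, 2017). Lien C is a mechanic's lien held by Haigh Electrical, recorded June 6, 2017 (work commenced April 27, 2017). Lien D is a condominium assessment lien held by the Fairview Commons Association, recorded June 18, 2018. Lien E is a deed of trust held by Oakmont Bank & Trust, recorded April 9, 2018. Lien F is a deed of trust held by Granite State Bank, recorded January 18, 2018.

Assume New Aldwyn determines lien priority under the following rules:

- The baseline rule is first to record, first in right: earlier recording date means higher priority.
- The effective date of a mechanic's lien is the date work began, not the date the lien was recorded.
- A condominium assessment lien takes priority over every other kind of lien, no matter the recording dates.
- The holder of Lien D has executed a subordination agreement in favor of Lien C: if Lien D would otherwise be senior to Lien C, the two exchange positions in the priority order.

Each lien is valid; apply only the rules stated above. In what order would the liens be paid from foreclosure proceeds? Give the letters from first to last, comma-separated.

Adjusting effective dates: B is treated as recorded November 6, 2017, the work-commencement date; C relates back to April 27, 2017 (work commenced).
D is a condominium assessment lien and takes priority over every other lien.
Remaining liens by effective date: C (April 27, 2017), B (November 6, 2017), A (January 15, 2018), F (January 18, 2018), E (April 9, 2018).
D would otherwise be senior to C, so under the subordination agreement D and C exchange positions.

C, D, B, A, F, E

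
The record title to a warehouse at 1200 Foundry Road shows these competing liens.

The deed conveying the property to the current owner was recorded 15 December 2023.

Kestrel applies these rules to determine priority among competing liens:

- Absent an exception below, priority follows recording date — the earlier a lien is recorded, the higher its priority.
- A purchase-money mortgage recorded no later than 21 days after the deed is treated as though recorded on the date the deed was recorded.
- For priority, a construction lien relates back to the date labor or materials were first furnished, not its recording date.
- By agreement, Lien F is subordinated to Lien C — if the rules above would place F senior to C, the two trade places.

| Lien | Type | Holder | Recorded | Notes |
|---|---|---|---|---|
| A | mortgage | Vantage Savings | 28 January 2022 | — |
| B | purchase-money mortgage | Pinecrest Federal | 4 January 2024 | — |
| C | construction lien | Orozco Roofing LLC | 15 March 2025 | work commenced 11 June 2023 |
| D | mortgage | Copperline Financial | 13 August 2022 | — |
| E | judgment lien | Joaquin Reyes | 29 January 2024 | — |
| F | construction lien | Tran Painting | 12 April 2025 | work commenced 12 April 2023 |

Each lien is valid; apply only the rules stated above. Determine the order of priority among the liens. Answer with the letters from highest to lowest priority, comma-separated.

A, D, C, F, B, E

First, effective dates: B was recorded within the 21-day window, so its effective date is the deed date 15 December 2023; C is treated as recorded 11 June 2023, the work-commencement date; F's effective date is 12 April 2023, when work began.
Sorted by effective date: A (28 January 2022), D (13 August 2022), F (12 April 2023), C (11 June 2023), B (15 December 2023), E (29 January 2024).
F would otherwise be senior to C, so under the subordination agreement F and C exchange positions.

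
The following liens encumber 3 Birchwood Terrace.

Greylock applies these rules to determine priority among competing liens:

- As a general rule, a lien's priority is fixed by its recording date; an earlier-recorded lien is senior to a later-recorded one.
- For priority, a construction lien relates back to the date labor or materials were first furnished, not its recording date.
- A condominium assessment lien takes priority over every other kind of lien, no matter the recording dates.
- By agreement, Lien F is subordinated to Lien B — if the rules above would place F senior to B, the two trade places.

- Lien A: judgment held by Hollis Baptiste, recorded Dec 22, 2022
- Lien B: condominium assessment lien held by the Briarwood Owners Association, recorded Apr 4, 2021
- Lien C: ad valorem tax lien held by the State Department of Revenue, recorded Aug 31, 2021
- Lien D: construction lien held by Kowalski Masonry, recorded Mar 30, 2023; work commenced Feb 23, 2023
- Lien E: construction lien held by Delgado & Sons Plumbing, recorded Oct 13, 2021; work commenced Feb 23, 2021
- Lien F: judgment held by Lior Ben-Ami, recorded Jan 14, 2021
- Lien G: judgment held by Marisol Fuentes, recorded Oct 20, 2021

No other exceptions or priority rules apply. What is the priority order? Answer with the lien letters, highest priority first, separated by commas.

B, F, E, C, G, A, D

Adjusting effective dates: D's effective date is Feb 23, 2023, when work began; E relates back to Feb 23, 2021 (work commenced).
B is a condominium assessment lien, so it outranks all other liens regardless of date.
Remaining liens by effective date: F (Jan 14, 2021), E (Feb 23, 2021), C (Aug 31, 2021), G (Oct 20, 2021), A (Dec 22, 2022), D (Feb 23, 2023).
F is already junior to B, so the subordination agreement changes nothing.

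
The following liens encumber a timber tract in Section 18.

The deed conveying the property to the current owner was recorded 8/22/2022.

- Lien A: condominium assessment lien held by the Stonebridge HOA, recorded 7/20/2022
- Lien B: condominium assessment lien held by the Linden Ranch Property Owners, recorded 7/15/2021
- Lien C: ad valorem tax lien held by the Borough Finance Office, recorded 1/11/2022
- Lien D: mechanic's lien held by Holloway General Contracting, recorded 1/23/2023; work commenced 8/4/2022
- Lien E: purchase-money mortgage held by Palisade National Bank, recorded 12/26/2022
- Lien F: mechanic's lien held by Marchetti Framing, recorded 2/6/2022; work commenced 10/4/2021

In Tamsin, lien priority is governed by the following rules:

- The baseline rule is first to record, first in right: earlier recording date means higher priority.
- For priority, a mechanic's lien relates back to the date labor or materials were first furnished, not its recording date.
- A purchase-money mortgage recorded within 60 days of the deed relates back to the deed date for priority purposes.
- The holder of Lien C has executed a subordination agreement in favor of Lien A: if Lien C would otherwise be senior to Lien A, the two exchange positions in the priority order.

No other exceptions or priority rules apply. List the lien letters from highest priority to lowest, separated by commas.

B, F, A, C, D, E

First, effective dates: D's effective date is 8/4/2022, when work began; E was recorded 126 days after the deed, outside the 60-day window, so it keeps its recording date; F relates back to 10/4/2021 (work commenced).
By effective date, earliest first: B (7/15/2021), F (10/4/2021), C (1/11/2022), A (7/20/2022), D (8/4/2022), E (12/26/2022).
Because C would otherwise rank above A, the subordination swaps them.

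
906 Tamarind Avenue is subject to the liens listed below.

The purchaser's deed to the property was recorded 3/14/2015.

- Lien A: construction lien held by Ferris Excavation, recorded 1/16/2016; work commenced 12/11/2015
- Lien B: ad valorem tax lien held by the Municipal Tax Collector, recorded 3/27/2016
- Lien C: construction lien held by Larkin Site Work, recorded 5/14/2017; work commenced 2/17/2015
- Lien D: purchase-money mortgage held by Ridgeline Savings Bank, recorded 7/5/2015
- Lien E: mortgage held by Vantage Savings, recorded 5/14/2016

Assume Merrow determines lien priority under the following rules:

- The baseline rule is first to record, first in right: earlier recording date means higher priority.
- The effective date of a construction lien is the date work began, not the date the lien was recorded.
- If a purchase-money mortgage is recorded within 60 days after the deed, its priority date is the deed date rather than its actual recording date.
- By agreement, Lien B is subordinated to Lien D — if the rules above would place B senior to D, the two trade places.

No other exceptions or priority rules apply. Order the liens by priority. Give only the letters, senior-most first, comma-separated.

Effective dates: A's effective date is 12/11/2015, when work began; C relates back to 2/17/2015 (work commenced); D missed the 60-day window (113 days after the deed), so its recording date stands.
Ordering by effective date: C (2/17/2015), D (7/5/2015), A (12/11/2015), B (3/27/2016), E (5/14/2016).
B already ranks below D; the subordination has no effect.

C, D, A, B, E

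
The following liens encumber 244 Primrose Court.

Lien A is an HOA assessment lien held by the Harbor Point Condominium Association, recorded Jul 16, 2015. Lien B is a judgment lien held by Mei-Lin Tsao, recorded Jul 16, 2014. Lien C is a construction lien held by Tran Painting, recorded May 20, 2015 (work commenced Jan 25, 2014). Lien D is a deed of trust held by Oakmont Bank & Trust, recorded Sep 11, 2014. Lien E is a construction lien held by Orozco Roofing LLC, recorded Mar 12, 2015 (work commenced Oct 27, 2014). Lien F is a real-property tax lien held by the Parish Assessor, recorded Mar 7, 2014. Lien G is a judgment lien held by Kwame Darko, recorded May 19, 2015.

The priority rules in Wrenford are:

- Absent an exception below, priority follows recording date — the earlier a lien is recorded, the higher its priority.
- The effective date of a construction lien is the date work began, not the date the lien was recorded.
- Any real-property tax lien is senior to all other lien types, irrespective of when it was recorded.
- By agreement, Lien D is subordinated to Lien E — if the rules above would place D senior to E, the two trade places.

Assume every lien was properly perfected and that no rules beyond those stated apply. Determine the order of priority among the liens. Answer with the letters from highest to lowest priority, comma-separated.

F, C, B, E, D, G, A

Effective dates after the stated exceptions: C is treated as recorded Jan 25, 2014, the work-commencement date; E is treated as recorded Oct 27, 2014, the work-commencement date.
F, as a real-property tax lien, has superpriority and ranks first.
Among the remaining liens, by effective date: C (Jan 25, 2014), B (Jul 16, 2014), D (Sep 11, 2014), E (Oct 27, 2014), G (May 19, 2015), A (Jul 16, 2015).
D is senior to E before the subordination, so the two trade places.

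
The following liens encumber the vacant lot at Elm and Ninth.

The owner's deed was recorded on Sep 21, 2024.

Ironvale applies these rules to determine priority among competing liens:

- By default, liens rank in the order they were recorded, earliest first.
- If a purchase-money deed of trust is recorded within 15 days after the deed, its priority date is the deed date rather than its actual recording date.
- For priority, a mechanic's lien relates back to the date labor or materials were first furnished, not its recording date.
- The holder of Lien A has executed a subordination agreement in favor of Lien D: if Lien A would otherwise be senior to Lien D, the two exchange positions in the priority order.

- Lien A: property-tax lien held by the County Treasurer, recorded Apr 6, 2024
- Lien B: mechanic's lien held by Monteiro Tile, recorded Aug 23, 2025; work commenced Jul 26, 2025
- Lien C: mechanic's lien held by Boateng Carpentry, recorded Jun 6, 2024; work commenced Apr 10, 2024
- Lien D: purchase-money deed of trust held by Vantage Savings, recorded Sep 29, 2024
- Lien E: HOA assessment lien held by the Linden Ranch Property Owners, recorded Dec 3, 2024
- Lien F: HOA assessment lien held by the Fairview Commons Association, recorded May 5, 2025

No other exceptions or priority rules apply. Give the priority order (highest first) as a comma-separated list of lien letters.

D, C, A, E, F, B

First, effective dates: B's effective date is Jul 26, 2025, when work began; C is treated as recorded Apr 10, 2024, the work-commencement date; D was recorded within the 15-day window, so its effective date is the deed date Sep 21, 2024.
Ordering by effective date: A (Apr 6, 2024), C (Apr 10, 2024), D (Sep 21, 2024), E (Dec 3, 2024), F (May 5, 2025), B (Jul 26, 2025).
A would otherwise be senior to D, so under the subordination agreement A and D exchange positions.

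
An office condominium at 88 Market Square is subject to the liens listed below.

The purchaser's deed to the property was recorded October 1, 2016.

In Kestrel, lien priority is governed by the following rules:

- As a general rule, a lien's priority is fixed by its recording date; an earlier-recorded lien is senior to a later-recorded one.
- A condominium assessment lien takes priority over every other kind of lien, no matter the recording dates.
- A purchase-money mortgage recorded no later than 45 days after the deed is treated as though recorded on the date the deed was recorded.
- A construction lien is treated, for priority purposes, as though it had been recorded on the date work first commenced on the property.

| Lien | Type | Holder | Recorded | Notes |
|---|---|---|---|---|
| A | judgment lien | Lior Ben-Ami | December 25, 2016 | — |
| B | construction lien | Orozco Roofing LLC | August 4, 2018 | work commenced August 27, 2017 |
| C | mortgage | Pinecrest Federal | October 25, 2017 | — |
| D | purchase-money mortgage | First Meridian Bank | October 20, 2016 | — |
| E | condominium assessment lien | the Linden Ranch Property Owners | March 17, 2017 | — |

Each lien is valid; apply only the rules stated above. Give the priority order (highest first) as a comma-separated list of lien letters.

Effective dates: B is treated as recorded August 27, 2017, the work-commencement date; D relates back to the deed date October 1, 2016.
E is a condominium assessment lien and takes priority over every other lien.
Among the remaining liens, by effective date: D (October 1, 2016), A (December 25, 2016), B (August 27, 2017), C (October 25, 2017).

E, D, A, B, C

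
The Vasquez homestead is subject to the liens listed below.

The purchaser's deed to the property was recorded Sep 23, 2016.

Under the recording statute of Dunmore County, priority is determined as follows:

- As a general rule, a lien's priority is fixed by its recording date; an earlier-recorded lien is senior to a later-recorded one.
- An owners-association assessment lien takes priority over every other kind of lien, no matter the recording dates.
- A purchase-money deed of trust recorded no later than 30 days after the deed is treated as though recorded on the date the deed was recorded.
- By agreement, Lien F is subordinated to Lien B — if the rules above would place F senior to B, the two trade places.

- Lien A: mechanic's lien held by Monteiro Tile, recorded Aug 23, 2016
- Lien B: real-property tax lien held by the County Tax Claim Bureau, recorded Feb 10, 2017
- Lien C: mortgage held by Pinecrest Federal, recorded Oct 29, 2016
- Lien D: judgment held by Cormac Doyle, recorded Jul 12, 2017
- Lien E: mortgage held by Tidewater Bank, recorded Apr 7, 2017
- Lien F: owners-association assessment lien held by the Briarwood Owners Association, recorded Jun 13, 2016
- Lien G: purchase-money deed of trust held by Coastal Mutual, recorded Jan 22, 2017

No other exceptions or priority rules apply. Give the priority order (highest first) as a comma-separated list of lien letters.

Effective dates: G was recorded 121 days after the deed, outside the 30-day window, so it keeps its recording date.
As an owners-association assessment lien, F is senior to every other lien.
Among the remaining liens, by effective date: A (Aug 23, 2016), C (Oct 29, 2016), G (Jan 22, 2017), B (Feb 10, 2017), E (Apr 7, 2017), D (Jul 12, 2017).
F is senior to B before the subordination, so the two trade places.

B, A, C, G, F, E, D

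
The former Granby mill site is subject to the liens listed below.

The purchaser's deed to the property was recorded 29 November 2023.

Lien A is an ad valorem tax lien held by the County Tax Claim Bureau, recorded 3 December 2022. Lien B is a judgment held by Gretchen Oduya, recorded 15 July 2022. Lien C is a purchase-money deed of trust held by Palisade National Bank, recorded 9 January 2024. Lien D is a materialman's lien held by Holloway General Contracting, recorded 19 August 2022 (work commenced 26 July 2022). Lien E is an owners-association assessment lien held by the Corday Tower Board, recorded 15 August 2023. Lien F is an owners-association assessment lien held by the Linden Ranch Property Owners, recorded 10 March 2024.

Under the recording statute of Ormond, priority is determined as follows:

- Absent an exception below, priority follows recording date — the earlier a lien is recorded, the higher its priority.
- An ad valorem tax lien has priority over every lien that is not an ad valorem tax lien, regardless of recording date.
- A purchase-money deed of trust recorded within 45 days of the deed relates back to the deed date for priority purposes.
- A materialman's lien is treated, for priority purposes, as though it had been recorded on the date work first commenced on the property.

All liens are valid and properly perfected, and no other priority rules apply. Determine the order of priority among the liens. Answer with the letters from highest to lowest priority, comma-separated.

A, B, D, E, C, F

Effective dates: C relates back to the deed date 29 November 2023; D's effective date is 26 July 2022, when work began.
A is an ad valorem tax lien, so it outranks all other liens regardless of date.
The other liens, earliest effective date first: B (15 July 2022), D (26 July 2022), E (15 August 2023), C (29 November 2023), F (10 March 2024).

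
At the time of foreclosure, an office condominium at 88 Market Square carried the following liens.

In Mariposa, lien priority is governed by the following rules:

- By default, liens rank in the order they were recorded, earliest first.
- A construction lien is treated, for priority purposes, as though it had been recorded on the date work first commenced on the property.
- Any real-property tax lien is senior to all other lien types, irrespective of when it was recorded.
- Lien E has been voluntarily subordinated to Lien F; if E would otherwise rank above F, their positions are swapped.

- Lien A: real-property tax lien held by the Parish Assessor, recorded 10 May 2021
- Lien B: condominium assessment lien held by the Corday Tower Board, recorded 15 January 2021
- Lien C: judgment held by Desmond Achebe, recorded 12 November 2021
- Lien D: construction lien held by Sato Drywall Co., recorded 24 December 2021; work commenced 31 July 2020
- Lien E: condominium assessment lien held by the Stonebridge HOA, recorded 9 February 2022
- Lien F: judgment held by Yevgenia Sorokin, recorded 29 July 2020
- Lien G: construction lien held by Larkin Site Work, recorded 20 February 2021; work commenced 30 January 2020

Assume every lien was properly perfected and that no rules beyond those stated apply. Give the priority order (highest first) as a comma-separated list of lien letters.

Effective dates after the stated exceptions: D is treated as recorded 31 July 2020, the work-commencement date; G's effective date is 30 January 2020, when work began.
As a real-property tax lien, A is senior to every other lien.
Remaining liens by effective date: G (30 January 2020), F (29 July 2020), D (31 July 2020), B (15 January 2021), C (12 November 2021), E (9 February 2022).
E is already junior to F, so the subordination agreement changes nothing.

A, G, F, D, B, C, E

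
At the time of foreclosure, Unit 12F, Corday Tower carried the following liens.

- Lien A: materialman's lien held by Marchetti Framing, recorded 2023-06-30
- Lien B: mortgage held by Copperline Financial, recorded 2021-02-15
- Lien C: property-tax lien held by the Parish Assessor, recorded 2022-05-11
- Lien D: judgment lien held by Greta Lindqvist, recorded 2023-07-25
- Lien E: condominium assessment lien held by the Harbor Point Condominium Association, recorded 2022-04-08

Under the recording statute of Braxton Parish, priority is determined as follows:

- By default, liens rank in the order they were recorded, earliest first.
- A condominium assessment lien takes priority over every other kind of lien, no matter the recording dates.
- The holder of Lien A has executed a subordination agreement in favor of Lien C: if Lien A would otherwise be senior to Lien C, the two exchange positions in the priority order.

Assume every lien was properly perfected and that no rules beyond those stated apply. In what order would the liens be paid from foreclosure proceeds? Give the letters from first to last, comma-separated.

E, B, C, A, D

E, as a condominium assessment lien, has superpriority and ranks first.
Remaining liens by effective date: B (2021-02-15), C (2022-05-11), A (2023-06-30), D (2023-07-25).
A is already junior to C, so the subordination agreement changes nothing.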